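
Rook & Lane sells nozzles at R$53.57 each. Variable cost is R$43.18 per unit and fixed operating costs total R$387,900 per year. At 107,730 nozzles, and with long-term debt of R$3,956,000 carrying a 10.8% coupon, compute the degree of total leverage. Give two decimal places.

3.68

Contribution at this volume is 107,730 × R$10.39 = R$1,119,314.70.
EBIT = R$1,119,314.70 − R$387,900 = R$731,414.70. Interest = R$427,248.00, so EBIT − I = R$304,166.70.
Degree of total leverage = total CM / (EBIT − interest) = R$1,119,314.70 / R$304,166.70 = 3.6799.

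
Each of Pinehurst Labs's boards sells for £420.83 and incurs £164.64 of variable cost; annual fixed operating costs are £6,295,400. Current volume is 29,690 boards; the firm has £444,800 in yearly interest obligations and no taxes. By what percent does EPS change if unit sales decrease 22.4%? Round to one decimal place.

Total contribution margin = 29,690 × £256.19 = £7,606,281.10.
Subtracting fixed costs: EBIT = £7,606,281.10 − £6,295,400 = £1,310,881.10.
After interest of £444,800.00, pre-tax earnings = £866,081.10.
DCL = total CM / (EBIT − I) = £7,606,281.10 / £866,081.10 = 8.7824.
EPS therefore changes by 8.7824 × (-22.4%) = -196.7%.

-196.7%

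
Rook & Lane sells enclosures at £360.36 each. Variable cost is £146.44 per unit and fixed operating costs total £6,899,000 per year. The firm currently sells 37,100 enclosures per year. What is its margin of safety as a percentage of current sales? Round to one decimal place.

13.1%

Unit CM = price − variable cost = £360.36 − £146.44 = £213.92. Break-even units = £6,899,000 ÷ £213.92 = 32,250.37; break-even revenue = 32,250.37 × £360.36 = £11,621,744.76.
Actual sales revenue = 37,100 × £360.36 = £13,369,356.00.
Margin of safety = (£13,369,356.00 − £11,621,744.76) ÷ £13,369,356.00 = 13.1%.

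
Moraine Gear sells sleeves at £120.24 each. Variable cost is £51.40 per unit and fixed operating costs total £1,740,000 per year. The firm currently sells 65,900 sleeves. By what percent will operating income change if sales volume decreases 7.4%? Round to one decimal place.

Contribution at this volume is 65,900 × £68.84 = £4,536,556.00.
Subtracting fixed costs: EBIT = £4,536,556.00 − £1,740,000 = £2,796,556.00.
DOL = contribution ÷ EBIT = £4,536,556.00 ÷ £2,796,556.00 = 1.6222.
%ΔEBIT = DOL × %ΔSales = 1.6222 × -7.4% = -12.0%.

-12.0%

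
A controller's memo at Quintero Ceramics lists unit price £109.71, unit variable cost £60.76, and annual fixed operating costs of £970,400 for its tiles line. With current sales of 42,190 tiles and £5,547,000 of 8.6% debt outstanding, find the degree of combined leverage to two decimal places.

At 42,190 units, contribution = 42,190 × £48.95 = £2,065,200.50.
EBIT = £2,065,200.50 − £970,400 = £1,094,800.50. Interest = £477,042.00, so EBIT − I = £617,758.50.
DCL = contribution ÷ (EBIT − I) = £2,065,200.50 ÷ £617,758.50 = 3.3431.

3.34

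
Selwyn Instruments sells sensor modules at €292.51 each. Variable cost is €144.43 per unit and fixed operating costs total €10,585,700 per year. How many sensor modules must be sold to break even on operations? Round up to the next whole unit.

Each unit contributes €292.51 − €144.43 = €148.08.
Break-even Q = €10,585,700 / €148.08 = 71,486.36 → 71,487 sensor modules.

71,487 sensor modules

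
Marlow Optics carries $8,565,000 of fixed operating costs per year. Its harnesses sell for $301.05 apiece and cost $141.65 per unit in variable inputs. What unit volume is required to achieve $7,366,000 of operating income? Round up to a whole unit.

99,944 harnesses

Unit CM = price − variable cost = $301.05 − $141.65 = $159.40.
Units = (FC + target) / CM = ($8,565,000 + $7,366,000) / $159.40 = 99,943.54, so 99,944 harnesses.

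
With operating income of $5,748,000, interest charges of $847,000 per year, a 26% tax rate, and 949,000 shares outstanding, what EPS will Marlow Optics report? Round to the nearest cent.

$3.82

Pre-tax income = $5,748,000 − $847,000.00 = $4,901,000.00.
After tax at 26%: net income = $4,901,000.00 × 0.74 = $3,626,740.00.
EPS = $3,626,740.00 ÷ 949,000 = $3.82.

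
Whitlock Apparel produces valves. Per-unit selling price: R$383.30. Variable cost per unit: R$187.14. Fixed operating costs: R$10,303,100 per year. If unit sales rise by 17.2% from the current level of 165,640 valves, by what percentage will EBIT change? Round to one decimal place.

+25.2%

At 165,640 units, contribution = 165,640 × R$196.16 = R$32,491,942.40.
Subtracting fixed costs: EBIT = R$32,491,942.40 − R$10,303,100 = R$22,188,842.40.
DOL = contribution ÷ EBIT = R$32,491,942.40 ÷ R$22,188,842.40 = 1.4643.
Operating income changes by 1.4643 × +17.2% = +25.2%.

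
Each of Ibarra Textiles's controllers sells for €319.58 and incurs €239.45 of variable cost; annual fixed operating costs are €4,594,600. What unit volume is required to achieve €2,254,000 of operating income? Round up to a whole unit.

85,469 controllers

Each unit contributes €319.58 − €239.45 = €80.13.
Required volume = (fixed costs + target profit) ÷ CM = (€4,594,600 + €2,254,000) ÷ €80.13 = 85,468.61, so 85,469 controllers.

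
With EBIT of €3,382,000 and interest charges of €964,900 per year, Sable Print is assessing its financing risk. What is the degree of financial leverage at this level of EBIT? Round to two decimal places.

Interest = €964,900.00.
DFL = EBIT ÷ (EBIT − I) = €3,382,000 ÷ (€3,382,000 − €964,900.00) = €3,382,000 ÷ €2,417,100.00 = 1.3992.

1.40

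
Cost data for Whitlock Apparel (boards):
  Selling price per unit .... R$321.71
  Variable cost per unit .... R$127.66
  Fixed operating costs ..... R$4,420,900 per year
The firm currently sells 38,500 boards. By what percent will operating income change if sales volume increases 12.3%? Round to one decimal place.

Contribution at this volume is 38,500 × R$194.05 = R$7,470,925.00.
Subtracting fixed costs: EBIT = R$7,470,925.00 − R$4,420,900 = R$3,050,025.00.
So DOL = total CM / EBIT = R$7,470,925.00 / R$3,050,025.00 = 2.4495.
%ΔEBIT = DOL × %ΔSales = 2.4495 × +12.3% = +30.1%.

+30.1%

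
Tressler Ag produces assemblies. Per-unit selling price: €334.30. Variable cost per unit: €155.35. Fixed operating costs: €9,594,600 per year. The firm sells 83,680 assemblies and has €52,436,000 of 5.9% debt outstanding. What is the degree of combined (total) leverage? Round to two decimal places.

Contribution at this volume is 83,680 × €178.95 = €14,974,536.00.
EBIT = €14,974,536.00 − €9,594,600 = €5,379,936.00. Interest = €3,093,724.00.
DOL = €14,974,536.00 ÷ €5,379,936.00 = 2.7834; DFL = €5,379,936.00 ÷ €2,286,212.00 = 2.3532.
DCL = DOL × DFL = 2.7834 × 2.3532 = 6.5499.

6.55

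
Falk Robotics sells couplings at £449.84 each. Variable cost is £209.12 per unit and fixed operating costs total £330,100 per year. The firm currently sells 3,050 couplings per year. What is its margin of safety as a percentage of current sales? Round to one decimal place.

55.0%

Contribution margin per unit = £449.84 − £209.12 = £240.72. Break-even units = £330,100 ÷ £240.72 = 1,371.30; break-even revenue = 1,371.30 × £449.84 = £616,866.83.
Actual sales revenue = 3,050 × £449.84 = £1,372,012.00.
Margin of safety = (£1,372,012.00 − £616,866.83) ÷ £1,372,012.00 = 55.0%.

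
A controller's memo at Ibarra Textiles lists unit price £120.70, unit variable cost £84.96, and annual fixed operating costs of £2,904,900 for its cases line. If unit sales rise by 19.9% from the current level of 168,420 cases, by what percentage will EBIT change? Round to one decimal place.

+38.5%

Total contribution margin = 168,420 × £35.74 = £6,019,330.80.
Operating income = contribution − fixed costs = £6,019,330.80 − £2,904,900 = £3,114,430.80.
DOL = contribution ÷ EBIT = £6,019,330.80 ÷ £3,114,430.80 = 1.9327.
%ΔEBIT = DOL × %ΔSales = 1.9327 × +19.9% = +38.5%.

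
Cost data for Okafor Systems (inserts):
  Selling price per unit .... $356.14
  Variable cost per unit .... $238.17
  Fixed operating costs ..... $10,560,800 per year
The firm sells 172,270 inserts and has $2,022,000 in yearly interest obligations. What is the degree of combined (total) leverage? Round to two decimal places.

2.63

Contribution at this volume is 172,270 × $117.97 = $20,322,691.90.
Operating income = contribution − fixed costs = $20,322,691.90 − $10,560,800 = $9,761,891.90. Interest = $2,022,000.00.
DOL = $20,322,691.90 ÷ $9,761,891.90 = 2.0818; DFL = $9,761,891.90 ÷ $7,739,891.90 = 1.2612.
DCL = DOL × DFL = 2.0818 × 1.2612 = 2.6256.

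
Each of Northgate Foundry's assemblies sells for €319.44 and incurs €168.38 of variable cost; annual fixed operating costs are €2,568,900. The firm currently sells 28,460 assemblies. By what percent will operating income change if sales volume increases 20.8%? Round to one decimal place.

Contribution at this volume is 28,460 × €151.06 = €4,299,167.60.
Subtracting fixed costs: EBIT = €4,299,167.60 − €2,568,900 = €1,730,267.60.
Degree of operating leverage = €4,299,167.60 / €1,730,267.60 = 2.4847.
Operating income changes by 2.4847 × +20.8% = +51.7%.

+51.7%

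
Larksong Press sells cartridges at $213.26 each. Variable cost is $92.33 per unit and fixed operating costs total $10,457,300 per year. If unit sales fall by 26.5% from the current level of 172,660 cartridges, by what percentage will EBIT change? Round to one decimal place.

-53.1%

Total contribution margin = 172,660 × $120.93 = $20,879,773.80.
EBIT = $20,879,773.80 − $10,457,300 = $10,422,473.80.
DOL = contribution ÷ EBIT = $20,879,773.80 ÷ $10,422,473.80 = 2.0033.
So EBIT moves 2.0033 × (-26.5%) = -53.1%.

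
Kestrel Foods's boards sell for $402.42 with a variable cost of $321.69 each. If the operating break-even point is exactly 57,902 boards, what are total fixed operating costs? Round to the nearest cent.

Unit CM = price − variable cost = $402.42 − $321.69 = $80.73.
Fixed costs = break-even units × CM = 57,902 × $80.73 = $4,674,428.46.

$4,674,428.46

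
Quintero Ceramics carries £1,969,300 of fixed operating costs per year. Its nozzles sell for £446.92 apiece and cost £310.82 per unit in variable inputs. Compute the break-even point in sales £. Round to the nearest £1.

Contribution margin per unit = £446.92 − £310.82 = £136.10, a CM ratio of £136.10 ÷ £446.92 = 0.3045.
Break-even revenue = fixed costs × price ÷ CM = £1,969,300 × £446.92 ÷ £136.10 = £6,466,712.

£6,466,712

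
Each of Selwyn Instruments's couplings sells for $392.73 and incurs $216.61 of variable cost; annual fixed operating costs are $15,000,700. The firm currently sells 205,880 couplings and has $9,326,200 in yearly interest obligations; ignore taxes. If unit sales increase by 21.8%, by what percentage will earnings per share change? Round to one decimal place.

+66.2%

Contribution at this volume is 205,880 × $176.12 = $36,259,585.60.
Subtracting fixed costs: EBIT = $36,259,585.60 − $15,000,700 = $21,258,885.60.
After interest of $9,326,200.00, pre-tax earnings = $11,932,685.60.
DCL = total CM / (EBIT − I) = $36,259,585.60 / $11,932,685.60 = 3.0387.
%ΔEPS = DCL × %ΔSales = 3.0387 × +21.8% = +66.2%.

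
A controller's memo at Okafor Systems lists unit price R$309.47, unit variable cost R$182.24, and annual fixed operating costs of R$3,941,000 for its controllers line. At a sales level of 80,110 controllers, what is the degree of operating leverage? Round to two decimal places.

1.63

At 80,110 units, contribution = 80,110 × R$127.23 = R$10,192,395.30.
Operating income = contribution − fixed costs = R$10,192,395.30 − R$3,941,000 = R$6,251,395.30.
Degree of operating leverage = R$10,192,395.30 / R$6,251,395.30 = 1.6304.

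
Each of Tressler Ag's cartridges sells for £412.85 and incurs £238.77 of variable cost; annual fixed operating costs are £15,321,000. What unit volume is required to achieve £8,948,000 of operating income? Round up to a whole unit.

139,413 cartridges

Contribution margin per unit = £412.85 − £238.77 = £174.08.
Required volume = (fixed costs + target profit) ÷ CM = (£15,321,000 + £8,948,000) ÷ £174.08 = 139,412.91, so 139,413 cartridges.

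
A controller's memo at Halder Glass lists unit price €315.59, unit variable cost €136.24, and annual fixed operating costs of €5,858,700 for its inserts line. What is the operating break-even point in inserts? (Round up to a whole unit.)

32,667 inserts

Unit CM = price − variable cost = €315.59 − €136.24 = €179.35.
Break-even volume = fixed costs ÷ CM per unit = €5,858,700 ÷ €179.35 = 32,666.29, so 32,667 inserts.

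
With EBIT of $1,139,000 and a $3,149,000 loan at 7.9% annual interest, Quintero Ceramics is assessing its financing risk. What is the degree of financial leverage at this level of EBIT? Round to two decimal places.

1.28

Annual interest charges come to $248,771.00.
DFL = EBIT ÷ (EBIT − I) = $1,139,000 ÷ ($1,139,000 − $248,771.00) = $1,139,000 ÷ $890,229.00 = 1.2794.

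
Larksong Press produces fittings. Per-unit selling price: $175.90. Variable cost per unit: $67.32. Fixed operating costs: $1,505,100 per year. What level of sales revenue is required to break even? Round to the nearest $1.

$2,438,268

CM per unit = $175.90 − $67.32 = $108.58; CM ratio = $108.58 / $175.90 = 0.6173.
Break-even sales = FC ÷ CM ratio = $1,505,100 × $175.90 / $108.58 = $2,438,268.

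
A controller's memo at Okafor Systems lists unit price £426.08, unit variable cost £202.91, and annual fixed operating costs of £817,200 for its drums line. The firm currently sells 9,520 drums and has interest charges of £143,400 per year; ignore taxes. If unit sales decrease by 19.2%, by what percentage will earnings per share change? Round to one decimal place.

At 9,520 units, contribution = 9,520 × £223.17 = £2,124,578.40.
EBIT = £2,124,578.40 − £817,200 = £1,307,378.40.
Interest = £143,400.00, so EBIT − I = £1,163,978.40.
Degree of combined leverage = contribution ÷ (EBIT − I) = £2,124,578.40 ÷ £1,163,978.40 = 1.8253.
%ΔEPS = DCL × %ΔSales = 1.8253 × -19.2% = -35.0%.

-35.0%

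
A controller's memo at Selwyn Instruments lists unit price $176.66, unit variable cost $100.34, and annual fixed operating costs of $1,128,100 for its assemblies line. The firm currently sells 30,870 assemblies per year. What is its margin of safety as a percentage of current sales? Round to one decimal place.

52.1%

Contribution margin per unit = $176.66 − $100.34 = $76.32. Break-even units = $1,128,100 ÷ $76.32 = 14,781.18; break-even revenue = 14,781.18 × $176.66 = $2,611,244.05.
Current sales = 30,870 × $176.66 = $5,453,494.20.
Margin of safety = ($5,453,494.20 − $2,611,244.05) ÷ $5,453,494.20 = 52.1%.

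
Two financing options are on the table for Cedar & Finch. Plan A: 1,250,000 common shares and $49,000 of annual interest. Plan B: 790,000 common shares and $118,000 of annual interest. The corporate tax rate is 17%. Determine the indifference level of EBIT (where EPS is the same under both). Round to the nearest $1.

Set EPS_A = EPS_B: (EBIT − $49,000)(1 − 0.17) ÷ 1,250,000 = (EBIT − $118,000)(1 − 0.17) ÷ 790,000.
The (1 − t) factor cancels: (EBIT − 49,000) × 790,000 = (EBIT − 118,000) × 1,250,000.
EBIT × (1,250,000 − 790,000) = 118,000 × 1,250,000 − 49,000 × 790,000 = 108,790,000,000, so EBIT = 108,790,000,000 ÷ 460,000 = 236,500.00.

$236,500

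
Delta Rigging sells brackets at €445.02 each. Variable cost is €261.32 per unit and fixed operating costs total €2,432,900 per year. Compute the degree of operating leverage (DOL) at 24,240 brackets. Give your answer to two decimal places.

At 24,240 units, contribution = 24,240 × €183.70 = €4,452,888.00.
Operating income = contribution − fixed costs = €4,452,888.00 − €2,432,900 = €2,019,988.00.
So DOL = total CM / EBIT = €4,452,888.00 / €2,019,988.00 = 2.2044.

2.20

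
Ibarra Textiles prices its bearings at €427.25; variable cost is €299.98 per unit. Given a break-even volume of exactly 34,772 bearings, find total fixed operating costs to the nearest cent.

Each unit contributes €427.25 − €299.98 = €127.27.
Since BE = FC / CM, FC = 34,772 × €127.27 = €4,425,432.44.

€4,425,432.44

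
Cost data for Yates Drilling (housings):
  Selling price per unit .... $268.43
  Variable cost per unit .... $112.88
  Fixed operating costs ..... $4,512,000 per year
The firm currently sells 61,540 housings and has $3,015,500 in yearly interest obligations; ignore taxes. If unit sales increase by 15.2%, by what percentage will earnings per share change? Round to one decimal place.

At 61,540 units, contribution = 61,540 × $155.55 = $9,572,547.00.
Subtracting fixed costs: EBIT = $9,572,547.00 − $4,512,000 = $5,060,547.00.
After interest of $3,015,500.00, pre-tax earnings = $2,045,047.00.
Degree of combined leverage = contribution ÷ (EBIT − I) = $9,572,547.00 ÷ $2,045,047.00 = 4.6808.
%ΔEPS = DCL × %ΔSales = 4.6808 × +15.2% = +71.1%.

+71.1%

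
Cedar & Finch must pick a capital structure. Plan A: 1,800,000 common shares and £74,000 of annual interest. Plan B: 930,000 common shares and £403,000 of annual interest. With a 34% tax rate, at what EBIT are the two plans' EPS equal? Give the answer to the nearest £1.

£754,690

Set EPS_A = EPS_B: (EBIT − £74,000)(1 − 0.34) ÷ 1,800,000 = (EBIT − £403,000)(1 − 0.34) ÷ 930,000.
Cancelling (1 − t) and cross-multiplying: 930,000·(EBIT − 74,000) = 1,800,000·(EBIT − 403,000).
Solving, EBIT = (403,000·1,800,000 − 74,000·930,000) / (1,800,000 − 930,000) = 656,580,000,000 / 870,000 = 754,689.66.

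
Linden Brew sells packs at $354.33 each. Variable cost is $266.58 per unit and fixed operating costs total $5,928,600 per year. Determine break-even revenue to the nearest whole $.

$23,939,383

Contribution margin per unit = $354.33 − $266.58 = $87.75, a CM ratio of $87.75 ÷ $354.33 = 0.2477.
Break-even revenue = fixed costs × price ÷ CM = $5,928,600 × $354.33 ÷ $87.75 = $23,939,383.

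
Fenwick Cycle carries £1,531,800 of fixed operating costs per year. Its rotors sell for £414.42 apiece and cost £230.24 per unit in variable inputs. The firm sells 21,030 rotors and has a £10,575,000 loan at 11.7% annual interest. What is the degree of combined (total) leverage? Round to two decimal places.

Contribution at this volume is 21,030 × £184.18 = £3,873,305.40.
EBIT = £3,873,305.40 − £1,531,800 = £2,341,505.40. Interest = £1,237,275.00, so EBIT − I = £1,104,230.40.
DCL = contribution ÷ (EBIT − I) = £3,873,305.40 ÷ £1,104,230.40 = 3.5077.

3.51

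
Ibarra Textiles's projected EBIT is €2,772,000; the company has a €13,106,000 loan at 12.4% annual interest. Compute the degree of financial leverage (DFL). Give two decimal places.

Annual interest charges come to €1,625,144.00.
DFL = EBIT ÷ (EBIT − I) = €2,772,000 ÷ (€2,772,000 − €1,625,144.00) = €2,772,000 ÷ €1,146,856.00 = 2.4170.

2.42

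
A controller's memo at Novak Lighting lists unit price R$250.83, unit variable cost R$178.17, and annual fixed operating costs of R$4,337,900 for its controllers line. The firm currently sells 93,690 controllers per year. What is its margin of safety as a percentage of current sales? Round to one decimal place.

36.3%

Each unit contributes R$250.83 − R$178.17 = R$72.66. Break-even units = R$4,337,900 ÷ R$72.66 = 59,701.35; break-even revenue = 59,701.35 × R$250.83 = R$14,974,889.31.
Actual sales revenue = 93,690 × R$250.83 = R$23,500,262.70.
Margin of safety = (R$23,500,262.70 − R$14,974,889.31) ÷ R$23,500,262.70 = 36.3%.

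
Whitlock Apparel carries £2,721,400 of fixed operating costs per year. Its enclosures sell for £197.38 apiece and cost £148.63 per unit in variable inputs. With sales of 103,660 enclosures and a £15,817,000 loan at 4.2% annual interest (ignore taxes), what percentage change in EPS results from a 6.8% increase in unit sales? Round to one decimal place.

+20.6%

Total contribution margin = 103,660 × £48.75 = £5,053,425.00.
Subtracting fixed costs: EBIT = £5,053,425.00 − £2,721,400 = £2,332,025.00.
Interest = £664,314.00, so EBIT − I = £1,667,711.00.
Degree of combined leverage = contribution ÷ (EBIT − I) = £5,053,425.00 ÷ £1,667,711.00 = 3.0302.
EPS therefore changes by 3.0302 × (+6.8%) = +20.6%.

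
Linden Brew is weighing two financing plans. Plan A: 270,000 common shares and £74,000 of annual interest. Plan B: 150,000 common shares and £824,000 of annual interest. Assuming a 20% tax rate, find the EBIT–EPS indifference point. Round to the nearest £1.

At indifference, (EBIT − 74,000)(1 − t)/270,000 = (EBIT − 824,000)(1 − t)/150,000.
The (1 − t) factor cancels: (EBIT − 74,000) × 150,000 = (EBIT − 824,000) × 270,000.
Solving, EBIT = (824,000·270,000 − 74,000·150,000) / (270,000 − 150,000) = 211,380,000,000 / 120,000 = 1,761,500.00.

£1,761,500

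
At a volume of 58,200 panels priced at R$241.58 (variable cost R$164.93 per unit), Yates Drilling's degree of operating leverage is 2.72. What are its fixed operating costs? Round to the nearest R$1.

Total contribution margin = 58,200 × R$76.65 = R$4,461,030.00.
Since DOL = CM ÷ EBIT, EBIT = R$4,461,030.00 ÷ 2.72 = R$1,640,084.56.
Fixed costs = CM − EBIT = R$4,461,030.00 − R$1,640,084.56 = R$2,820,945.

R$2,820,945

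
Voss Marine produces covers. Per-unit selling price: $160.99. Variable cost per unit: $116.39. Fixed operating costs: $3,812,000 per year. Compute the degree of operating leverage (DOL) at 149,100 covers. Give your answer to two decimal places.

At 149,100 units, contribution = 149,100 × $44.60 = $6,649,860.00.
Subtracting fixed costs: EBIT = $6,649,860.00 − $3,812,000 = $2,837,860.00.
DOL = contribution ÷ EBIT = $6,649,860.00 ÷ $2,837,860.00 = 2.3433.

2.34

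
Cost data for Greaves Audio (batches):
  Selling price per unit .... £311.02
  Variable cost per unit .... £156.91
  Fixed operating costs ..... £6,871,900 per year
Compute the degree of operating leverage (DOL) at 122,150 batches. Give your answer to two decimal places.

Contribution at this volume is 122,150 × £154.11 = £18,824,536.50.
Subtracting fixed costs: EBIT = £18,824,536.50 − £6,871,900 = £11,952,636.50.
So DOL = total CM / EBIT = £18,824,536.50 / £11,952,636.50 = 1.5749.

1.57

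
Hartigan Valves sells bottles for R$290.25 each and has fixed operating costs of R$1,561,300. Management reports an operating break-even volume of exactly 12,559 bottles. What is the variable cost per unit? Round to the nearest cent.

At break-even, FC = Q × (P − VC), so P − VC = R$1,561,300 ÷ 12,559 = R$124.3172.
Hence VC = price − CM = R$290.25 − R$124.3172 = R$165.93.

R$165.93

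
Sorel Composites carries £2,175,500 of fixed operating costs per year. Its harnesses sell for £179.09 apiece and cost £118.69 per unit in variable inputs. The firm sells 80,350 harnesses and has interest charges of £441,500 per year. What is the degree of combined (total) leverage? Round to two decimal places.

Total contribution margin = 80,350 × £60.40 = £4,853,140.00.
Subtracting fixed costs: EBIT = £4,853,140.00 − £2,175,500 = £2,677,640.00. Interest = £441,500.00, so EBIT − I = £2,236,140.00.
DCL = contribution ÷ (EBIT − I) = £4,853,140.00 ÷ £2,236,140.00 = 2.1703.

2.17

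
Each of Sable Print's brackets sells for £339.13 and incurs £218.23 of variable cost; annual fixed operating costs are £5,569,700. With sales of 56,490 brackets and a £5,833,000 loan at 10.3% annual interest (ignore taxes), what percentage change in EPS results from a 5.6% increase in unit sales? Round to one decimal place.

+58.0%

Total contribution margin = 56,490 × £120.90 = £6,829,641.00.
Subtracting fixed costs: EBIT = £6,829,641.00 − £5,569,700 = £1,259,941.00.
After interest of £600,799.00, pre-tax earnings = £659,142.00.
DCL = total CM / (EBIT − I) = £6,829,641.00 / £659,142.00 = 10.3614.
%ΔEPS = DCL × %ΔSales = 10.3614 × +5.6% = +58.0%.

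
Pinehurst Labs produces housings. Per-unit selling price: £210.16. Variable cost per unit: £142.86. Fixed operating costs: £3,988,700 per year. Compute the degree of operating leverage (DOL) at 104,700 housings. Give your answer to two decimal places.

2.30

Total contribution margin = 104,700 × £67.30 = £7,046,310.00.
Subtracting fixed costs: EBIT = £7,046,310.00 − £3,988,700 = £3,057,610.00.
So DOL = total CM / EBIT = £7,046,310.00 / £3,057,610.00 = 2.3045.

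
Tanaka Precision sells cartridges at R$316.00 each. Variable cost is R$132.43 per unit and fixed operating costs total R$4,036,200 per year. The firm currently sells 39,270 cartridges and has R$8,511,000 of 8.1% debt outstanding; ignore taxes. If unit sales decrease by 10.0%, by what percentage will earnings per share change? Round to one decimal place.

Contribution at this volume is 39,270 × R$183.57 = R$7,208,793.90.
Subtracting fixed costs: EBIT = R$7,208,793.90 − R$4,036,200 = R$3,172,593.90.
Interest = R$689,391.00, so EBIT − I = R$2,483,202.90.
Degree of combined leverage = contribution ÷ (EBIT − I) = R$7,208,793.90 ÷ R$2,483,202.90 = 2.9030.
%ΔEPS = DCL × %ΔSales = 2.9030 × -10.0% = -29.0%.

-29.0%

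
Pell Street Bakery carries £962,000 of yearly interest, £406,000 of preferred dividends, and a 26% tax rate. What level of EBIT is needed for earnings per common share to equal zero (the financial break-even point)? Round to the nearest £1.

£1,510,649

Preferred dividends are paid after tax, so their pre-tax equivalent is £406,000 ÷ (1 − 0.26) = £548,648.65.
EPS = 0 when EBIT covers interest plus the pre-tax preferred burden: £962,000 + £548,648.65 = £1,510,648.65.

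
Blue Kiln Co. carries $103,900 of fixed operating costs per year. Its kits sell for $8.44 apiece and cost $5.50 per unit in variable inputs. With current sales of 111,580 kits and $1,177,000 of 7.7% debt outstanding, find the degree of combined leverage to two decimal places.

2.46

At 111,580 units, contribution = 111,580 × $2.94 = $328,045.20.
Operating income = contribution − fixed costs = $328,045.20 − $103,900 = $224,145.20. Interest = $90,629.00, so EBIT − I = $133,516.20.
DCL = contribution ÷ (EBIT − I) = $328,045.20 ÷ $133,516.20 = 2.4570.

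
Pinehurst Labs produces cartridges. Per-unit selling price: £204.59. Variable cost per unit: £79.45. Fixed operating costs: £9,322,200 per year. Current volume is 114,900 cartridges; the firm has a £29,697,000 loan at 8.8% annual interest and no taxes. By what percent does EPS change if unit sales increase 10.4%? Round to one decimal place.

+61.2%

At 114,900 units, contribution = 114,900 × £125.14 = £14,378,586.00.
Operating income = contribution − fixed costs = £14,378,586.00 − £9,322,200 = £5,056,386.00.
Interest = £2,613,336.00, so EBIT − I = £2,443,050.00.
Degree of combined leverage = contribution ÷ (EBIT − I) = £14,378,586.00 ÷ £2,443,050.00 = 5.8855.
EPS therefore changes by 5.8855 × (+10.4%) = +61.2%.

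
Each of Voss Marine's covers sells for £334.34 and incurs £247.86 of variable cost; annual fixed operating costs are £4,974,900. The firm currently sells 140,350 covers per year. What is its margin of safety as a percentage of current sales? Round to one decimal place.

Unit CM = price − variable cost = £334.34 − £247.86 = £86.48. Break-even units = £4,974,900 ÷ £86.48 = 57,526.60; break-even revenue = 57,526.60 × £334.34 = £19,233,442.02.
Current sales = 140,350 × £334.34 = £46,924,619.00.
Margin of safety = (£46,924,619.00 − £19,233,442.02) ÷ £46,924,619.00 = 59.0%.

59.0%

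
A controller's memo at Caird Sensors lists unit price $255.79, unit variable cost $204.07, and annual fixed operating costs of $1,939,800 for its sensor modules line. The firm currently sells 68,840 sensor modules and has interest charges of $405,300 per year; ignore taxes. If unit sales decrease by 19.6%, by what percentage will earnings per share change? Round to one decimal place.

-57.4%

Contribution at this volume is 68,840 × $51.72 = $3,560,404.80.
EBIT = $3,560,404.80 − $1,939,800 = $1,620,604.80.
Interest = $405,300.00, so EBIT − I = $1,215,304.80.
DCL = total CM / (EBIT − I) = $3,560,404.80 / $1,215,304.80 = 2.9296.
EPS therefore changes by 2.9296 × (-19.6%) = -57.4%.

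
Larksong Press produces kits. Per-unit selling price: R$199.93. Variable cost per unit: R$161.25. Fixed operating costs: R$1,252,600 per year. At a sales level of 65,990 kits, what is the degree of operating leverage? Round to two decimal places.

Total contribution margin = 65,990 × R$38.68 = R$2,552,493.20.
EBIT = R$2,552,493.20 − R$1,252,600 = R$1,299,893.20.
Degree of operating leverage = R$2,552,493.20 / R$1,299,893.20 = 1.9636.

1.96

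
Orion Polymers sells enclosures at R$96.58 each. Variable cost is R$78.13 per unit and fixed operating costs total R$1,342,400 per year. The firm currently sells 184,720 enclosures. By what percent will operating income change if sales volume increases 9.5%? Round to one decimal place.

+15.7%

Total contribution margin = 184,720 × R$18.45 = R$3,408,084.00.
EBIT = R$3,408,084.00 − R$1,342,400 = R$2,065,684.00.
DOL = contribution ÷ EBIT = R$3,408,084.00 ÷ R$2,065,684.00 = 1.6499.
%ΔEBIT = DOL × %ΔSales = 1.6499 × +9.5% = +15.7%.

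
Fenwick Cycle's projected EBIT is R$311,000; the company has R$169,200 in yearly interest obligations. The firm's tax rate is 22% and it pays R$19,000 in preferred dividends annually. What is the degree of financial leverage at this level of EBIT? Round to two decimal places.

Annual interest charges come to R$169,200.00.
Pre-tax preferred-dividend burden = R$19,000 ÷ (1 − 0.22) = R$24,358.97.
DFL = EBIT ÷ [EBIT − I − D_p/(1−t)] = R$311,000 ÷ [R$311,000 − R$169,200.00 − R$24,358.97] = R$311,000 ÷ R$117,441.03 = 2.6481.

2.65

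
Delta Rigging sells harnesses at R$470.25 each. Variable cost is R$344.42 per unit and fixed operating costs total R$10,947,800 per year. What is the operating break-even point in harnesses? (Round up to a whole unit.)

Unit CM = price − variable cost = R$470.25 − R$344.42 = R$125.83.
Break-even Q = R$10,947,800 / R$125.83 = 87,004.69 → 87,005 harnesses.

87,005 harnesses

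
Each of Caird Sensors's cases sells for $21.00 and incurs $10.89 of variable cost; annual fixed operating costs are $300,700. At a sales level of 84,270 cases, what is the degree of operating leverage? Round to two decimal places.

1.55

Contribution at this volume is 84,270 × $10.11 = $851,969.70.
EBIT = $851,969.70 − $300,700 = $551,269.70.
DOL = contribution ÷ EBIT = $851,969.70 ÷ $551,269.70 = 1.5455.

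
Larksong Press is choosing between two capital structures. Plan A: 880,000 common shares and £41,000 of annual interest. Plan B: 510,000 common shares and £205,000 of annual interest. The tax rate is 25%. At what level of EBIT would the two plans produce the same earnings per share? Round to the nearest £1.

£431,054

At indifference, (EBIT − 41,000)(1 − t)/880,000 = (EBIT − 205,000)(1 − t)/510,000.
Cancelling (1 − t) and cross-multiplying: 510,000·(EBIT − 41,000) = 880,000·(EBIT − 205,000).
Solving, EBIT = (205,000·880,000 − 41,000·510,000) / (880,000 − 510,000) = 159,490,000,000 / 370,000 = 431,054.05.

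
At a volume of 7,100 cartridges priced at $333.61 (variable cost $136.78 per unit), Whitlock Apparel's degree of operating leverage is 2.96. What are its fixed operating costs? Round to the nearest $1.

$925,367

At 7,100 units, contribution = 7,100 × $196.83 = $1,397,493.00.
DOL = contribution / EBIT, so EBIT = $1,397,493.00 / 2.96 = $472,126.01.
And FC = contribution − EBIT = $1,397,493.00 − $472,126.01 = $925,367.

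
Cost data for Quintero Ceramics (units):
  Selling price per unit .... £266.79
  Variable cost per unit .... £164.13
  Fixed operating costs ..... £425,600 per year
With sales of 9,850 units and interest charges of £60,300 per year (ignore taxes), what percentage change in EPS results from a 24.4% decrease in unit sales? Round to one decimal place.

At 9,850 units, contribution = 9,850 × £102.66 = £1,011,201.00.
EBIT = £1,011,201.00 − £425,600 = £585,601.00.
After interest of £60,300.00, pre-tax earnings = £525,301.00.
Degree of combined leverage = contribution ÷ (EBIT − I) = £1,011,201.00 ÷ £525,301.00 = 1.9250.
EPS therefore changes by 1.9250 × (-24.4%) = -47.0%.

-47.0%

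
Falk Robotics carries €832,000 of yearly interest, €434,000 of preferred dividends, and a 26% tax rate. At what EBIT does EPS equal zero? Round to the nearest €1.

€1,418,486

Grossing the preferred dividend up to pre-tax terms: €434,000 / (1 − 0.26) = €586,486.49.
EPS = 0 when EBIT covers interest plus the pre-tax preferred burden: €832,000 + €586,486.49 = €1,418,486.49.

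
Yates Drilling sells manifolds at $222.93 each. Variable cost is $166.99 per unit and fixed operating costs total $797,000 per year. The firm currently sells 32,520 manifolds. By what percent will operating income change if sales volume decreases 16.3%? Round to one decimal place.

Contribution at this volume is 32,520 × $55.94 = $1,819,168.80.
Subtracting fixed costs: EBIT = $1,819,168.80 − $797,000 = $1,022,168.80.
So DOL = total CM / EBIT = $1,819,168.80 / $1,022,168.80 = 1.7797.
Operating income changes by 1.7797 × -16.3% = -29.0%.

-29.0%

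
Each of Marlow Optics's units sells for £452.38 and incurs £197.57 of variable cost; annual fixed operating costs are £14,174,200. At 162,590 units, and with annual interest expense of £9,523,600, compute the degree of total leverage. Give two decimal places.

2.34

At 162,590 units, contribution = 162,590 × £254.81 = £41,429,557.90.
Subtracting fixed costs: EBIT = £41,429,557.90 − £14,174,200 = £27,255,357.90. Interest = £9,523,600.00.
DOL = £41,429,557.90 ÷ £27,255,357.90 = 1.5201; DFL = £27,255,357.90 ÷ £17,731,757.90 = 1.5371.
DCL = DOL × DFL = 1.5201 × 1.5371 = 2.3365.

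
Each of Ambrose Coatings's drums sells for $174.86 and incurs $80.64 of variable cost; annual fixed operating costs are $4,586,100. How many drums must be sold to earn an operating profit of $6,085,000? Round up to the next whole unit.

Contribution margin per unit = $174.86 − $80.64 = $94.22.
Required volume = (fixed costs + target profit) ÷ CM = ($4,586,100 + $6,085,000) ÷ $94.22 = 113,257.27, so 113,258 drums.

113,258 drums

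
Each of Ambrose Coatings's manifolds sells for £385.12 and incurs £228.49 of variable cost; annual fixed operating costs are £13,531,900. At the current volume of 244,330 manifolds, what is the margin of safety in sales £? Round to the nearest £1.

£60,824,293

Contribution margin per unit = £385.12 − £228.49 = £156.63. Break-even units = £13,531,900 ÷ £156.63 = 86,394.05; break-even revenue = 86,394.05 × £385.12 = £33,272,076.41.
Current sales = 244,330 × £385.12 = £94,096,369.60.
Margin of safety = £94,096,369.60 − £33,272,076.41 = £60,824,293.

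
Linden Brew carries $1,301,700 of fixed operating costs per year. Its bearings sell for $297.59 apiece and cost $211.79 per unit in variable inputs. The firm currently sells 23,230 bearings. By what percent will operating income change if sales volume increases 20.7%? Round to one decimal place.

Total contribution margin = 23,230 × $85.80 = $1,993,134.00.
Subtracting fixed costs: EBIT = $1,993,134.00 − $1,301,700 = $691,434.00.
So DOL = total CM / EBIT = $1,993,134.00 / $691,434.00 = 2.8826.
Operating income changes by 2.8826 × +20.7% = +59.7%.

+59.7%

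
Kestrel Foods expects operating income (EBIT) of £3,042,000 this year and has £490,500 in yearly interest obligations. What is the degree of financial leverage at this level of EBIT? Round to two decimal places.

1.19

Interest = £490,500.00.
Degree of financial leverage = EBIT / (EBIT − interest) = £3,042,000 / £2,551,500.00 = 1.1922.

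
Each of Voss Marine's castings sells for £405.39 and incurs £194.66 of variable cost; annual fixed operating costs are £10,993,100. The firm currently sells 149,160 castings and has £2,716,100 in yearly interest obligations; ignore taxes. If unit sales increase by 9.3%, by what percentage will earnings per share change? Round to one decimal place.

+16.5%

Contribution at this volume is 149,160 × £210.73 = £31,432,486.80.
EBIT = £31,432,486.80 − £10,993,100 = £20,439,386.80.
Interest = £2,716,100.00, so EBIT − I = £17,723,286.80.
DCL = total CM / (EBIT − I) = £31,432,486.80 / £17,723,286.80 = 1.7735.
%ΔEPS = DCL × %ΔSales = 1.7735 × +9.3% = +16.5%.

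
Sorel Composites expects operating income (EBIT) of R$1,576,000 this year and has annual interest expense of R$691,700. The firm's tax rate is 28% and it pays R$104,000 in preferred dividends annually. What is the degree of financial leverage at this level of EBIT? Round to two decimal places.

2.13

Interest = R$691,700.00.
Pre-tax preferred-dividend burden = R$104,000 ÷ (1 − 0.28) = R$144,444.44.
DFL = EBIT ÷ [EBIT − I − D_p/(1−t)] = R$1,576,000 ÷ [R$1,576,000 − R$691,700.00 − R$144,444.44] = R$1,576,000 ÷ R$739,855.56 = 2.1301.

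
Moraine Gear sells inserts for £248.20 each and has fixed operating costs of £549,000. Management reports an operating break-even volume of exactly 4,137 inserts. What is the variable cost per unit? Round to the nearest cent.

£115.50

At break-even, FC = Q × (P − VC), so P − VC = £549,000 ÷ 4,137 = £132.7049.
Hence VC = price − CM = £248.20 − £132.7049 = £115.50.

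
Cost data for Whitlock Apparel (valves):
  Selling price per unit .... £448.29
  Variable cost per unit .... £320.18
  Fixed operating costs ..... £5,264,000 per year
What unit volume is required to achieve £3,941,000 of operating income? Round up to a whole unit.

Each unit contributes £448.29 − £320.18 = £128.11.
Required volume = (fixed costs + target profit) ÷ CM = (£5,264,000 + £3,941,000) ÷ £128.11 = 71,852.31, so 71,853 valves.

71,853 valves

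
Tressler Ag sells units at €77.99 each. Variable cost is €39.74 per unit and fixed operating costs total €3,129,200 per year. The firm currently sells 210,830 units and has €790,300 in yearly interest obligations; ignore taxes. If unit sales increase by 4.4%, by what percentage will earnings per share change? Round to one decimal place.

Total contribution margin = 210,830 × €38.25 = €8,064,247.50.
Subtracting fixed costs: EBIT = €8,064,247.50 − €3,129,200 = €4,935,047.50.
After interest of €790,300.00, pre-tax earnings = €4,144,747.50.
DCL = total CM / (EBIT − I) = €8,064,247.50 / €4,144,747.50 = 1.9457.
EPS therefore changes by 1.9457 × (+4.4%) = +8.6%.

+8.6%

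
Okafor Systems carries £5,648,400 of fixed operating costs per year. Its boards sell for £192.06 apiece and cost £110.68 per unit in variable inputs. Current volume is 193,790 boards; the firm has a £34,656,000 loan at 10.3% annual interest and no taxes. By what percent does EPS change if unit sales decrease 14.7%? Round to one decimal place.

-35.4%

Contribution at this volume is 193,790 × £81.38 = £15,770,630.20.
EBIT = £15,770,630.20 − £5,648,400 = £10,122,230.20.
Interest = £3,569,568.00, so EBIT − I = £6,552,662.20.
DCL = total CM / (EBIT − I) = £15,770,630.20 / £6,552,662.20 = 2.4068.
%ΔEPS = DCL × %ΔSales = 2.4068 × -14.7% = -35.4%.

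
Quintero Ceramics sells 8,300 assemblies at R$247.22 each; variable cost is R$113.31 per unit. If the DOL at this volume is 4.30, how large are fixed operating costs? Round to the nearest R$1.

At 8,300 units, contribution = 8,300 × R$133.91 = R$1,111,453.00.
Since DOL = CM ÷ EBIT, EBIT = R$1,111,453.00 ÷ 4.30 = R$258,477.44.
And FC = contribution − EBIT = R$1,111,453.00 − R$258,477.44 = R$852,976.

R$852,976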